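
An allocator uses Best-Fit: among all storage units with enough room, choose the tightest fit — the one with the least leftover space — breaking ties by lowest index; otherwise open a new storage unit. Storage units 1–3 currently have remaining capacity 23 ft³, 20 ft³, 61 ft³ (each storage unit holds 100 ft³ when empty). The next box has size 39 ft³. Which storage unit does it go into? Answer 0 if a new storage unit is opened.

Storage units with room: storage unit 3 (61 ft³).
Tightest fit is storage unit 3 with 61 ft³ free.

3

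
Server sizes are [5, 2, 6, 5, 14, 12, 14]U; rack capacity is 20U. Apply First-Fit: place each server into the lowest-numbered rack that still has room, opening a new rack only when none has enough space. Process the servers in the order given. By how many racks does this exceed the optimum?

First-Fit: [5,2,6,5] [14] [12] [14] → 4 racks.
Total size 58U; any packing needs at least ⌈58/20⌉ = 3 racks.
An optimal packing achieves that bound: [14,6] [14,5] [12,5,2] → 3 racks.
Excess: 4 − 3 = 1.

1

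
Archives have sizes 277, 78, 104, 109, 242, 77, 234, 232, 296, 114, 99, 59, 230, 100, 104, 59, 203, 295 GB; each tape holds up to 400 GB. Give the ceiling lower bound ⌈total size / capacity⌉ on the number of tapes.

Total size = 277 + 78 + 104 + 109 + 242 + 77 + 234 + 232 + 296 + 114 + 99 + 59 + 230 + 100 + 104 + 59 + 203 + 295 = 2912 GB.
⌈2912 / 400⌉ = 8.

8 tapes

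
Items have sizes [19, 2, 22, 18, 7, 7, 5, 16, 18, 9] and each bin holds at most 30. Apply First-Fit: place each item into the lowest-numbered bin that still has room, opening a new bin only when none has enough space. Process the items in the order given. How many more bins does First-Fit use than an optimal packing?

0

First-Fit: [19,2,7] [22,7] [18,5] [16,9] [18] → 5 bins.
Total size 123; any packing needs at least ⌈123/30⌉ = 5 bins.
So 5 is already optimal.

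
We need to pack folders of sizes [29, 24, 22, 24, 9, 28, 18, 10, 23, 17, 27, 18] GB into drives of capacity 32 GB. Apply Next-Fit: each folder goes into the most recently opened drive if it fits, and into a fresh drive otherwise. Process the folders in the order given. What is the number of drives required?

11 drives

29 GB → drive 1 (remaining 3 GB)
24 GB → drive 2 (remaining 8 GB)
22 GB → drive 3 (remaining 10 GB)
24 GB → drive 4 (remaining 8 GB)
9 GB → drive 5 (remaining 23 GB)
28 GB → drive 6 (remaining 4 GB)
18 GB → drive 7 (remaining 14 GB)
10 GB → drive 7 (remaining 4 GB)
23 GB → drive 8 (remaining 9 GB)
17 GB → drive 9 (remaining 15 GB)
27 GB → drive 10 (remaining 5 GB)
18 GB → drive 11 (remaining 14 GB)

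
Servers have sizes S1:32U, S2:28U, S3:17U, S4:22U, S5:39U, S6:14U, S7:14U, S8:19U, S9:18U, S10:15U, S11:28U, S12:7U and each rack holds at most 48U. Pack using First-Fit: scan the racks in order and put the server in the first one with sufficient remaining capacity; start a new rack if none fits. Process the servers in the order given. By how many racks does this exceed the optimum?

0

First-Fit: [32,14] [28,17] [22,14,7] [39] [19,18] [15,28] → 6 racks.
Total size 253U; any packing needs at least ⌈253/48⌉ = 6 racks.
So 6 is already optimal.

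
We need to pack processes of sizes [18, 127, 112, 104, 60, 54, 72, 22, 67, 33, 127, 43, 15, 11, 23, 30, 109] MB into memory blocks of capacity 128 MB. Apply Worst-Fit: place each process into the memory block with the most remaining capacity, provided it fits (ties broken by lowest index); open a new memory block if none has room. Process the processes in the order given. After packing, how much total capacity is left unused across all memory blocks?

125

memory block 1: place 18 MB, 110 MB left
memory block 2: place 127 MB, 1 MB left
memory block 3: place 112 MB, 16 MB left
memory block 1: place 104 MB, 6 MB left
memory block 4: place 60 MB, 68 MB left
memory block 4: place 54 MB, 14 MB left
memory block 5: place 72 MB, 56 MB left
memory block 5: place 22 MB, 34 MB left
memory block 6: place 67 MB, 61 MB left
memory block 6: place 33 MB, 28 MB left
memory block 7: place 127 MB, 1 MB left
memory block 8: place 43 MB, 85 MB left
memory block 8: place 15 MB, 70 MB left
memory block 8: place 11 MB, 59 MB left
memory block 8: place 23 MB, 36 MB left
memory block 8: place 30 MB, 6 MB left
memory block 9: place 109 MB, 19 MB left
9 memory blocks × 128 MB = 1152 MB; used 1027 MB; unused 125 MB.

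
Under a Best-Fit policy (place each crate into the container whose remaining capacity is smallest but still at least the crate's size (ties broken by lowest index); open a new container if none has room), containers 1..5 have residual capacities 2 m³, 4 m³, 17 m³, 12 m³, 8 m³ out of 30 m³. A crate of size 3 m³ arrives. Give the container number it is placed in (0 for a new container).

2

Containers with room: container 2 (4 m³), container 3 (17 m³), container 4 (12 m³), container 5 (8 m³).
Tightest fit is container 2 with 4 m³ free.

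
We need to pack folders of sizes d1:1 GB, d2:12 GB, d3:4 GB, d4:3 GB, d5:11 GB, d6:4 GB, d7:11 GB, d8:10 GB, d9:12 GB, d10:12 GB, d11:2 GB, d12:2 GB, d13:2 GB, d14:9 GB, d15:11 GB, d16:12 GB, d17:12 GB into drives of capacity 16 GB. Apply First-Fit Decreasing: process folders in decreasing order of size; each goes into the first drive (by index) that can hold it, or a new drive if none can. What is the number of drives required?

10 drives

Sorted descending: 12, 12, 12, 12, 12, 11, 11, 11, 10, 9, 4, 4, 3, 2, 2, 2, 1.
12 GB → drive 1 (remaining 4 GB)
12 GB → drive 2 (remaining 4 GB)
12 GB → drive 3 (remaining 4 GB)
12 GB → drive 4 (remaining 4 GB)
12 GB → drive 5 (remaining 4 GB)
11 GB → drive 6 (remaining 5 GB)
11 GB → drive 7 (remaining 5 GB)
11 GB → drive 8 (remaining 5 GB)
10 GB → drive 9 (remaining 6 GB)
9 GB → drive 10 (remaining 7 GB)
4 GB → drive 1 (remaining 0 GB)
4 GB → drive 2 (remaining 0 GB)
3 GB → drive 3 (remaining 1 GB)
2 GB → drive 4 (remaining 2 GB)
2 GB → drive 4 (remaining 0 GB)
2 GB → drive 5 (remaining 2 GB)
1 GB → drive 3 (remaining 0 GB)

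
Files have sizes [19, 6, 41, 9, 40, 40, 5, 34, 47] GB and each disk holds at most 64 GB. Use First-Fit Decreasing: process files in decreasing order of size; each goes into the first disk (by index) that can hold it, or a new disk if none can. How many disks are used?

5

Sorted descending: 47, 41, 40, 40, 34, 19, 9, 6, 5.
disk 1: place 47 GB, 17 GB left
disk 2: place 41 GB, 23 GB left
disk 3: place 40 GB, 24 GB left
disk 4: place 40 GB, 24 GB left
disk 5: place 34 GB, 30 GB left
disk 2: place 19 GB, 4 GB left
disk 1: place 9 GB, 8 GB left
disk 1: place 6 GB, 2 GB left
disk 3: place 5 GB, 19 GB left
Final disks: [47,9,6] [41,19] [40,5] [40] [34].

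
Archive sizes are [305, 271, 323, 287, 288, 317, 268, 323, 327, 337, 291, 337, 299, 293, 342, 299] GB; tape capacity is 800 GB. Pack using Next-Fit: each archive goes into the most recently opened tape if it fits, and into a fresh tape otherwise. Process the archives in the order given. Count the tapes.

tape 1: place 305 GB, 495 GB left
tape 1: place 271 GB, 224 GB left
tape 2: place 323 GB, 477 GB left
tape 2: place 287 GB, 190 GB left
tape 3: place 288 GB, 512 GB left
tape 3: place 317 GB, 195 GB left
tape 4: place 268 GB, 532 GB left
tape 4: place 323 GB, 209 GB left
tape 5: place 327 GB, 473 GB left
tape 5: place 337 GB, 136 GB left
tape 6: place 291 GB, 509 GB left
tape 6: place 337 GB, 172 GB left
tape 7: place 299 GB, 501 GB left
tape 7: place 293 GB, 208 GB left
tape 8: place 342 GB, 458 GB left
tape 8: place 299 GB, 159 GB left
Final tapes: [305,271] [323,287] [288,317] [268,323] [327,337] [291,337] [299,293] [342,299].

8 tapes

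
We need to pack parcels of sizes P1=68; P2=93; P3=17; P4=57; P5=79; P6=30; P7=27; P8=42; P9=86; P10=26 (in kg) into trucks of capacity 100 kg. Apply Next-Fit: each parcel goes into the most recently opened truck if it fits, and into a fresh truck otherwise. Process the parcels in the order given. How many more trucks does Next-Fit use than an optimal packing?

Next-Fit: [68] [93] [17,57] [79] [30,27,42] [86] [26] → 7 trucks.
Total size 525 kg; any packing needs at least ⌈525/100⌉ = 6 trucks.
An optimal packing achieves that bound: [93] [86] [79,17] [68,30] [57,42] [27,26] → 6 trucks.
Excess: 7 − 6 = 1.

1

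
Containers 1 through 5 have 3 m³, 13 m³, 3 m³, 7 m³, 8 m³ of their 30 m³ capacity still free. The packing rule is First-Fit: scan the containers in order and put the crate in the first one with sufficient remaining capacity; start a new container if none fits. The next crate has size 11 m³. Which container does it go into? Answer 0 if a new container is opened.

2

Containers with room: container 2 (13 m³).
The first with room is container 2.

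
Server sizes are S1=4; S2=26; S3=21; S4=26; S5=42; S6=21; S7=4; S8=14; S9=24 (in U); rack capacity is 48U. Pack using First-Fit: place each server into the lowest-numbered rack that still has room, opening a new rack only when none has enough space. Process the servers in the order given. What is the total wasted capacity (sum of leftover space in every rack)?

10

rack 1: place S1 (4U), 44U left
rack 1: place S2 (26U), 18U left
rack 2: place S3 (21U), 27U left
rack 2: place S4 (26U), 1U left
rack 3: place S5 (42U), 6U left
rack 4: place S6 (21U), 27U left
rack 1: place S7 (4U), 14U left
rack 1: place S8 (14U), 0U left
rack 4: place S9 (24U), 3U left
4 racks × 48U = 192U; used 182U; unused 10U.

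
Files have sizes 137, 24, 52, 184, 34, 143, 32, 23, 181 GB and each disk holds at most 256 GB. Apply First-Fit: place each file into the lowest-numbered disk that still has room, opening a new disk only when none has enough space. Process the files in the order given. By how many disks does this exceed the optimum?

First-Fit: [137,24,52,34] [184,32,23] [143] [181] → 4 disks.
Total size 810 GB; any packing needs at least ⌈810/256⌉ = 4 disks.
So 4 is already optimal.

0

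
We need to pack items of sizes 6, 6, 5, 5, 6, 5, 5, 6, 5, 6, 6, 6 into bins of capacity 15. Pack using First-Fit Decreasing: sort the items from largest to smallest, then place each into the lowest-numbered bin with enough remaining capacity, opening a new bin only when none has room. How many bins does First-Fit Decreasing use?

Sorted descending: 6, 6, 6, 6, 6, 6, 6, 5, 5, 5, 5, 5.
Put 6 in bin 1; 9 remain.
Put 6 in bin 1; 3 remain.
Put 6 in bin 2; 9 remain.
Put 6 in bin 2; 3 remain.
Put 6 in bin 3; 9 remain.
Put 6 in bin 3; 3 remain.
Put 6 in bin 4; 9 remain.
Put 5 in bin 4; 4 remain.
Put 5 in bin 5; 10 remain.
Put 5 in bin 5; 5 remain.
Put 5 in bin 5; 0 remain.
Put 5 in bin 6; 10 remain.

6 bins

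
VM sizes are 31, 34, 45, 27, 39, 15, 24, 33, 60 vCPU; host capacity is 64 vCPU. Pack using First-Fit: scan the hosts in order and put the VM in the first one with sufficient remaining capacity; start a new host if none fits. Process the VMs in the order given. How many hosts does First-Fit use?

6

host 1: place 31 vCPU, 33 vCPU left
host 2: place 34 vCPU, 30 vCPU left
host 3: place 45 vCPU, 19 vCPU left
host 1: place 27 vCPU, 6 vCPU left
host 4: place 39 vCPU, 25 vCPU left
host 2: place 15 vCPU, 15 vCPU left
host 4: place 24 vCPU, 1 vCPU left
host 5: place 33 vCPU, 31 vCPU left
host 6: place 60 vCPU, 4 vCPU left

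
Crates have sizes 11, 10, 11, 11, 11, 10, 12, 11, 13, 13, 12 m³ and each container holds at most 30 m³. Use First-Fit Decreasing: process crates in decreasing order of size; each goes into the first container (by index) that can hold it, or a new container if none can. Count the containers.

6

Sorted descending: 13, 13, 12, 12, 11, 11, 11, 11, 11, 10, 10.
Put 13 m³ in container 1; 17 m³ remain.
Put 13 m³ in container 1; 4 m³ remain.
Put 12 m³ in container 2; 18 m³ remain.
Put 12 m³ in container 2; 6 m³ remain.
Put 11 m³ in container 3; 19 m³ remain.
Put 11 m³ in container 3; 8 m³ remain.
Put 11 m³ in container 4; 19 m³ remain.
Put 11 m³ in container 4; 8 m³ remain.
Put 11 m³ in container 5; 19 m³ remain.
Put 10 m³ in container 5; 9 m³ remain.
Put 10 m³ in container 6; 20 m³ remain.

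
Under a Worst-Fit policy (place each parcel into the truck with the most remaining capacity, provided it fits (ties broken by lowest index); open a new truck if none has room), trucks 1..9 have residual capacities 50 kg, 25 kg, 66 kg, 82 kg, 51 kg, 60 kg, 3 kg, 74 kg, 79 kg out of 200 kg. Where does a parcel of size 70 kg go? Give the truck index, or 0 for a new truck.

Trucks with room: truck 4 (82 kg), truck 8 (74 kg), truck 9 (79 kg).
Most room is truck 4 with 82 kg free.

4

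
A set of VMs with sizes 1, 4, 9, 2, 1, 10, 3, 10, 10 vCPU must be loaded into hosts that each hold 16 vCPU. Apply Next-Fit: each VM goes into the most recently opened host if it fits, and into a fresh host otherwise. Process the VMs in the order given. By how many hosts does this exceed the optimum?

0

Next-Fit: [1,4,9,2] [1,10,3] [10] [10] → 4 hosts.
Total size 50 vCPU; any packing needs at least ⌈50/16⌉ = 4 hosts.
So 4 is already optimal.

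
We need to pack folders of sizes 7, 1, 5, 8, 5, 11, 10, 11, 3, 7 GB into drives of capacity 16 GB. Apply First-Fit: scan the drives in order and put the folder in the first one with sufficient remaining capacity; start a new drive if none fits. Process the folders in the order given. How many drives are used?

Put 7 GB in drive 1; 9 GB remain.
Put 1 GB in drive 1; 8 GB remain.
Put 5 GB in drive 1; 3 GB remain.
Put 8 GB in drive 2; 8 GB remain.
Put 5 GB in drive 2; 3 GB remain.
Put 11 GB in drive 3; 5 GB remain.
Put 10 GB in drive 4; 6 GB remain.
Put 11 GB in drive 5; 5 GB remain.
Put 3 GB in drive 1; 0 GB remain.
Put 7 GB in drive 6; 9 GB remain.
Final drives: [7,1,5,3] [8,5] [11] [10] [11] [7].

6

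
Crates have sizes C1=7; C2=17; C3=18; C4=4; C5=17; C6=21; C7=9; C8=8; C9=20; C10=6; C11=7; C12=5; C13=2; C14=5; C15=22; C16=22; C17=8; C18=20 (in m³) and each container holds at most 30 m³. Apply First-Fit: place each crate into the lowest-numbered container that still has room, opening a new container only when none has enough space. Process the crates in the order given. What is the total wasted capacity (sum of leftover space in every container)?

C1 (7 m³) → container 1 (remaining 23 m³)
C2 (17 m³) → container 1 (remaining 6 m³)
C3 (18 m³) → container 2 (remaining 12 m³)
C4 (4 m³) → container 1 (remaining 2 m³)
C5 (17 m³) → container 3 (remaining 13 m³)
C6 (21 m³) → container 4 (remaining 9 m³)
C7 (9 m³) → container 2 (remaining 3 m³)
C8 (8 m³) → container 3 (remaining 5 m³)
C9 (20 m³) → container 5 (remaining 10 m³)
C10 (6 m³) → container 4 (remaining 3 m³)
C11 (7 m³) → container 5 (remaining 3 m³)
C12 (5 m³) → container 3 (remaining 0 m³)
C13 (2 m³) → container 1 (remaining 0 m³)
C14 (5 m³) → container 6 (remaining 25 m³)
C15 (22 m³) → container 6 (remaining 3 m³)
C16 (22 m³) → container 7 (remaining 8 m³)
C17 (8 m³) → container 7 (remaining 0 m³)
C18 (20 m³) → container 8 (remaining 10 m³)
8 containers × 30 m³ = 240 m³; used 218 m³; unused 22 m³.

22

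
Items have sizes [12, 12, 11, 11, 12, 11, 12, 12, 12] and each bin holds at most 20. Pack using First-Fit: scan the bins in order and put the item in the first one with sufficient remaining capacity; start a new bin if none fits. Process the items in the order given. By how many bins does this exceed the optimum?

First-Fit: [12] [12] [11] [11] [12] [11] [12] [12] [12] → 9 bins.
9 items exceed 10 (half the capacity), and no two of those can share a bin, so at least 9 bins are needed.
So 9 is already optimal.

0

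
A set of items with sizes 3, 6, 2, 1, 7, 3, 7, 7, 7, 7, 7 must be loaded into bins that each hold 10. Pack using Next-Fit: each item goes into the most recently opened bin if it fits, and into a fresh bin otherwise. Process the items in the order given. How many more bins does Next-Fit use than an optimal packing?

Next-Fit: [3,6] [2,1,7] [3,7] [7] [7] [7] [7] → 7 bins.
7 items exceed 5 (half the capacity), and no two of those can share a bin, so at least 7 bins are needed.
So 7 is already optimal.

0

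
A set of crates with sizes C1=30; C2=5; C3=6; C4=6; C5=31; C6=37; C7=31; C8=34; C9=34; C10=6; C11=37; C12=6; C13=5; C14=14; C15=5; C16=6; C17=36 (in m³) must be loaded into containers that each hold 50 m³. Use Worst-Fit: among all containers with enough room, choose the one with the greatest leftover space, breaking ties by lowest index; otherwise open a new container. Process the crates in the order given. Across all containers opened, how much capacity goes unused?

container 1: place C1 (30 m³), 20 m³ left
container 1: place C2 (5 m³), 15 m³ left
container 1: place C3 (6 m³), 9 m³ left
container 1: place C4 (6 m³), 3 m³ left
container 2: place C5 (31 m³), 19 m³ left
container 3: place C6 (37 m³), 13 m³ left
container 4: place C7 (31 m³), 19 m³ left
container 5: place C8 (34 m³), 16 m³ left
container 6: place C9 (34 m³), 16 m³ left
container 2: place C10 (6 m³), 13 m³ left
container 7: place C11 (37 m³), 13 m³ left
container 4: place C12 (6 m³), 13 m³ left
container 5: place C13 (5 m³), 11 m³ left
container 6: place C14 (14 m³), 2 m³ left
container 2: place C15 (5 m³), 8 m³ left
container 3: place C16 (6 m³), 7 m³ left
container 8: place C17 (36 m³), 14 m³ left
8 containers × 50 m³ = 400 m³; used 329 m³; unused 71 m³.

71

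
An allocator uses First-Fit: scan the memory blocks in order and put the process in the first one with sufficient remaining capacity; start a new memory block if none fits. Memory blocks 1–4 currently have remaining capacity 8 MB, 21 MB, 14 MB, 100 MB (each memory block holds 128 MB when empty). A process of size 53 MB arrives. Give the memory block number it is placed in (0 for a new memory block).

Memory blocks with room: memory block 4 (100 MB).
The first with room is memory block 4.

4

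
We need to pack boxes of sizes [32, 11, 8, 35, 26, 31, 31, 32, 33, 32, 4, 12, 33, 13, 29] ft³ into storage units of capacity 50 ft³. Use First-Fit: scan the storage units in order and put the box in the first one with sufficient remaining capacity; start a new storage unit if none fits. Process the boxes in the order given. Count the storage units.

10 storage units

Put 32 ft³ in storage unit 1; 18 ft³ remain.
Put 11 ft³ in storage unit 1; 7 ft³ remain.
Put 8 ft³ in storage unit 2; 42 ft³ remain.
Put 35 ft³ in storage unit 2; 7 ft³ remain.
Put 26 ft³ in storage unit 3; 24 ft³ remain.
Put 31 ft³ in storage unit 4; 19 ft³ remain.
Put 31 ft³ in storage unit 5; 19 ft³ remain.
Put 32 ft³ in storage unit 6; 18 ft³ remain.
Put 33 ft³ in storage unit 7; 17 ft³ remain.
Put 32 ft³ in storage unit 8; 18 ft³ remain.
Put 4 ft³ in storage unit 1; 3 ft³ remain.
Put 12 ft³ in storage unit 3; 12 ft³ remain.
Put 33 ft³ in storage unit 9; 17 ft³ remain.
Put 13 ft³ in storage unit 4; 6 ft³ remain.
Put 29 ft³ in storage unit 10; 21 ft³ remain.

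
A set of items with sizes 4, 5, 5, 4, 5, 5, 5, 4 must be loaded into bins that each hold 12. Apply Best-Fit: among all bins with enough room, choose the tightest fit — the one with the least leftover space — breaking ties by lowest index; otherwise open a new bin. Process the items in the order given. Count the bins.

4

4 → bin 1 (remaining 8)
5 → bin 1 (remaining 3)
5 → bin 2 (remaining 7)
4 → bin 2 (remaining 3)
5 → bin 3 (remaining 7)
5 → bin 3 (remaining 2)
5 → bin 4 (remaining 7)
4 → bin 4 (remaining 3)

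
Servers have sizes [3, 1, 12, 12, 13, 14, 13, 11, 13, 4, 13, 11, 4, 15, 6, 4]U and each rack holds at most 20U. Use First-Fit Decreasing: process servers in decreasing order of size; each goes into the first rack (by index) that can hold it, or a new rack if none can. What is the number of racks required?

Sorted descending: 15, 14, 13, 13, 13, 13, 12, 12, 11, 11, 6, 4, 4, 4, 3, 1.
15U → rack 1 (remaining 5U)
14U → rack 2 (remaining 6U)
13U → rack 3 (remaining 7U)
13U → rack 4 (remaining 7U)
13U → rack 5 (remaining 7U)
13U → rack 6 (remaining 7U)
12U → rack 7 (remaining 8U)
12U → rack 8 (remaining 8U)
11U → rack 9 (remaining 9U)
11U → rack 10 (remaining 9U)
6U → rack 2 (remaining 0U)
4U → rack 1 (remaining 1U)
4U → rack 3 (remaining 3U)
4U → rack 4 (remaining 3U)
3U → rack 3 (remaining 0U)
1U → rack 1 (remaining 0U)
Final racks: [15,4,1] [14,6] [13,4,3] [13,4] [13] [13] [12] [12] [11] [11].

10 racks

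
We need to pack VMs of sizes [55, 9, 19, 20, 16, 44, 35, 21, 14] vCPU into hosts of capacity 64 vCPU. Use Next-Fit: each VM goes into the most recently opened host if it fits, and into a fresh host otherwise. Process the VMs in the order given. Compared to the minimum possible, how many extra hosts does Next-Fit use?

Next-Fit: [55,9] [19,20,16] [44] [35,21] [14] → 5 hosts.
Total size 233 vCPU; any packing needs at least ⌈233/64⌉ = 4 hosts.
An optimal packing achieves that bound: [55,9] [44,20] [35,21] [19,16,14] → 4 hosts.
Excess: 5 − 4 = 1.

1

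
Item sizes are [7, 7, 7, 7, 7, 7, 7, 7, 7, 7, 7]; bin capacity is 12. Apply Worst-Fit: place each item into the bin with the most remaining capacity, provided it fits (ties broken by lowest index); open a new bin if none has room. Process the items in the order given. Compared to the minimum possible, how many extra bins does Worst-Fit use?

Worst-Fit: [7] [7] [7] [7] [7] [7] [7] [7] [7] [7] [7] → 11 bins.
11 items exceed 6 (half the capacity), and no two of those can share a bin, so at least 11 bins are needed.
So 11 is already optimal.

0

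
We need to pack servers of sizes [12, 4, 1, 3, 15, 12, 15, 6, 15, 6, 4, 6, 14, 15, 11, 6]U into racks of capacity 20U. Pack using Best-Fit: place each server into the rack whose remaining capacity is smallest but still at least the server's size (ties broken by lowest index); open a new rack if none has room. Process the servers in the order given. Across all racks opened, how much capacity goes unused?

rack 1: place 12U, 8U left
rack 1: place 4U, 4U left
rack 1: place 1U, 3U left
rack 1: place 3U, 0U left
rack 2: place 15U, 5U left
rack 3: place 12U, 8U left
rack 4: place 15U, 5U left
rack 3: place 6U, 2U left
rack 5: place 15U, 5U left
rack 6: place 6U, 14U left
rack 2: place 4U, 1U left
rack 6: place 6U, 8U left
rack 7: place 14U, 6U left
rack 8: place 15U, 5U left
rack 9: place 11U, 9U left
rack 7: place 6U, 0U left
9 racks × 20U = 180U; used 145U; unused 35U.

35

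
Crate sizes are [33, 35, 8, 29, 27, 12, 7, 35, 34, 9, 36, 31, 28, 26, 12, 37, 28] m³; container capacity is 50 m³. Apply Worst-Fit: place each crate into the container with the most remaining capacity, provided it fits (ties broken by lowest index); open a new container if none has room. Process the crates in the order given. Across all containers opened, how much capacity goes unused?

173

33 m³ → container 1 (remaining 17 m³)
35 m³ → container 2 (remaining 15 m³)
8 m³ → container 1 (remaining 9 m³)
29 m³ → container 3 (remaining 21 m³)
27 m³ → container 4 (remaining 23 m³)
12 m³ → container 4 (remaining 11 m³)
7 m³ → container 3 (remaining 14 m³)
35 m³ → container 5 (remaining 15 m³)
34 m³ → container 6 (remaining 16 m³)
9 m³ → container 6 (remaining 7 m³)
36 m³ → container 7 (remaining 14 m³)
31 m³ → container 8 (remaining 19 m³)
28 m³ → container 9 (remaining 22 m³)
26 m³ → container 10 (remaining 24 m³)
12 m³ → container 10 (remaining 12 m³)
37 m³ → container 11 (remaining 13 m³)
28 m³ → container 12 (remaining 22 m³)
12 containers × 50 m³ = 600 m³; used 427 m³; unused 173 m³.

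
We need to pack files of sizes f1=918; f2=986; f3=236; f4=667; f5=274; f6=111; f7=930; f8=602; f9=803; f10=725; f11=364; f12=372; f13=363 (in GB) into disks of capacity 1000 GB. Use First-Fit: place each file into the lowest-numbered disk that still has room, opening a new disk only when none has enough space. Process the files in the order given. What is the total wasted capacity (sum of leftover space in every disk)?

1649

Put f1 (918 GB) in disk 1; 82 GB remain.
Put f2 (986 GB) in disk 2; 14 GB remain.
Put f3 (236 GB) in disk 3; 764 GB remain.
Put f4 (667 GB) in disk 3; 97 GB remain.
Put f5 (274 GB) in disk 4; 726 GB remain.
Put f6 (111 GB) in disk 4; 615 GB remain.
Put f7 (930 GB) in disk 5; 70 GB remain.
Put f8 (602 GB) in disk 4; 13 GB remain.
Put f9 (803 GB) in disk 6; 197 GB remain.
Put f10 (725 GB) in disk 7; 275 GB remain.
Put f11 (364 GB) in disk 8; 636 GB remain.
Put f12 (372 GB) in disk 8; 264 GB remain.
Put f13 (363 GB) in disk 9; 637 GB remain.
9 disks × 1000 GB = 9000 GB; used 7351 GB; unused 1649 GB.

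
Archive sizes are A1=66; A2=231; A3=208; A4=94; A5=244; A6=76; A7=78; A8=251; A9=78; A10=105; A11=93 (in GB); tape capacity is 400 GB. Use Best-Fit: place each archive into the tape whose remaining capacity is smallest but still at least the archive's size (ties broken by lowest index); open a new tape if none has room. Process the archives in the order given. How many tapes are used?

5

A1 (66 GB) → tape 1 (remaining 334 GB)
A2 (231 GB) → tape 1 (remaining 103 GB)
A3 (208 GB) → tape 2 (remaining 192 GB)
A4 (94 GB) → tape 1 (remaining 9 GB)
A5 (244 GB) → tape 3 (remaining 156 GB)
A6 (76 GB) → tape 3 (remaining 80 GB)
A7 (78 GB) → tape 3 (remaining 2 GB)
A8 (251 GB) → tape 4 (remaining 149 GB)
A9 (78 GB) → tape 4 (remaining 71 GB)
A10 (105 GB) → tape 2 (remaining 87 GB)
A11 (93 GB) → tape 5 (remaining 307 GB)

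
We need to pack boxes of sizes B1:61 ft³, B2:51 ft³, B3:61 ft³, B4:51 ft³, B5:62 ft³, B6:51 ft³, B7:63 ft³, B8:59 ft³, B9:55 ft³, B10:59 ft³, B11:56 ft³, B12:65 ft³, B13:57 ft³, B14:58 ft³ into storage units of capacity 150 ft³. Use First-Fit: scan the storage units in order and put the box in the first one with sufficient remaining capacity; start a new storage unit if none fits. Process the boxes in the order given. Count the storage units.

7 storage units

storage unit 1: place B1 (61 ft³), 89 ft³ left
storage unit 1: place B2 (51 ft³), 38 ft³ left
storage unit 2: place B3 (61 ft³), 89 ft³ left
storage unit 2: place B4 (51 ft³), 38 ft³ left
storage unit 3: place B5 (62 ft³), 88 ft³ left
storage unit 3: place B6 (51 ft³), 37 ft³ left
storage unit 4: place B7 (63 ft³), 87 ft³ left
storage unit 4: place B8 (59 ft³), 28 ft³ left
storage unit 5: place B9 (55 ft³), 95 ft³ left
storage unit 5: place B10 (59 ft³), 36 ft³ left
storage unit 6: place B11 (56 ft³), 94 ft³ left
storage unit 6: place B12 (65 ft³), 29 ft³ left
storage unit 7: place B13 (57 ft³), 93 ft³ left
storage unit 7: place B14 (58 ft³), 35 ft³ left
Final storage units: [61,51] [61,51] [62,51] [63,59] [55,59] [56,65] [57,58].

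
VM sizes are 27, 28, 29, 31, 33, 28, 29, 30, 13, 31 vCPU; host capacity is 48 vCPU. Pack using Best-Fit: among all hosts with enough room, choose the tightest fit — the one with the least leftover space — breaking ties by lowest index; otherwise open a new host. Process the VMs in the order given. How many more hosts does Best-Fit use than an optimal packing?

Best-Fit: [27] [28] [29] [31] [33,13] [28] [29] [30] [31] → 9 hosts.
9 VMs exceed 24 vCPU (half the capacity), and no two of those can share a host, so at least 9 hosts are needed.
So 9 is already optimal.

0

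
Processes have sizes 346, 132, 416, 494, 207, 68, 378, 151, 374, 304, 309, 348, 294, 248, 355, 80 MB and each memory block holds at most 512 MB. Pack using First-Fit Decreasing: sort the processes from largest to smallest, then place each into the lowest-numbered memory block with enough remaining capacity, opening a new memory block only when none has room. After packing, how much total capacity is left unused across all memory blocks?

Sorted descending: 494, 416, 378, 374, 355, 348, 346, 309, 304, 294, 248, 207, 151, 132, 80, 68.
494 MB → memory block 1 (remaining 18 MB)
416 MB → memory block 2 (remaining 96 MB)
378 MB → memory block 3 (remaining 134 MB)
374 MB → memory block 4 (remaining 138 MB)
355 MB → memory block 5 (remaining 157 MB)
348 MB → memory block 6 (remaining 164 MB)
346 MB → memory block 7 (remaining 166 MB)
309 MB → memory block 8 (remaining 203 MB)
304 MB → memory block 9 (remaining 208 MB)
294 MB → memory block 10 (remaining 218 MB)
248 MB → memory block 11 (remaining 264 MB)
207 MB → memory block 9 (remaining 1 MB)
151 MB → memory block 5 (remaining 6 MB)
132 MB → memory block 3 (remaining 2 MB)
80 MB → memory block 2 (remaining 16 MB)
68 MB → memory block 4 (remaining 70 MB)
11 memory blocks × 512 MB = 5632 MB; used 4504 MB; unused 1128 MB.

1128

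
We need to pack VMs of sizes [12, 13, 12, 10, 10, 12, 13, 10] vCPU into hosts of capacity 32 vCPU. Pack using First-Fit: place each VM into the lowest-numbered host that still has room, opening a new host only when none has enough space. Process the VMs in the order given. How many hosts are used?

Put 12 vCPU in host 1; 20 vCPU remain.
Put 13 vCPU in host 1; 7 vCPU remain.
Put 12 vCPU in host 2; 20 vCPU remain.
Put 10 vCPU in host 2; 10 vCPU remain.
Put 10 vCPU in host 2; 0 vCPU remain.
Put 12 vCPU in host 3; 20 vCPU remain.
Put 13 vCPU in host 3; 7 vCPU remain.
Put 10 vCPU in host 4; 22 vCPU remain.

4 hosts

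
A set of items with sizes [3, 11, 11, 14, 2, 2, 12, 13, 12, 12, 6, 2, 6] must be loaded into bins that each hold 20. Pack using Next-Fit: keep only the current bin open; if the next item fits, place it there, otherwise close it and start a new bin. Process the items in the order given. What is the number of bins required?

8 bins

3 → bin 1 (remaining 17)
11 → bin 1 (remaining 6)
11 → bin 2 (remaining 9)
14 → bin 3 (remaining 6)
2 → bin 3 (remaining 4)
2 → bin 3 (remaining 2)
12 → bin 4 (remaining 8)
13 → bin 5 (remaining 7)
12 → bin 6 (remaining 8)
12 → bin 7 (remaining 8)
6 → bin 7 (remaining 2)
2 → bin 7 (remaining 0)
6 → bin 8 (remaining 14)
Final bins: [3,11] [11] [14,2,2] [12] [13] [12] [12,6,2] [6].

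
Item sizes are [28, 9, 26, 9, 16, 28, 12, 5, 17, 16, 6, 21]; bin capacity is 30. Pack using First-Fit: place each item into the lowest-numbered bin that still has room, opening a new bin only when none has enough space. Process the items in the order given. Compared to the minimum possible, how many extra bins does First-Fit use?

1

First-Fit: [28] [9,9,12] [26] [16,5,6] [28] [17] [16] [21] → 8 bins.
Total size 193; any packing needs at least ⌈193/30⌉ = 7 bins.
An optimal packing achieves that bound: [28] [28] [26] [21,9] [17,12] [16,9,5] [16,6] → 7 bins.
Excess: 8 − 7 = 1.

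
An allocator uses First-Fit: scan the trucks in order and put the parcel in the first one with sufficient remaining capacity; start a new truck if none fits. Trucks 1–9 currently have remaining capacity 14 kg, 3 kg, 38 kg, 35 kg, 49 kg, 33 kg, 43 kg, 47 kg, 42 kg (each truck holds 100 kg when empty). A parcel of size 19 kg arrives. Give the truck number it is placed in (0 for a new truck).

3

Trucks with room: truck 3 (38 kg), truck 4 (35 kg), truck 5 (49 kg), truck 6 (33 kg), truck 7 (43 kg), truck 8 (47 kg), truck 9 (42 kg).
The first with room is truck 3.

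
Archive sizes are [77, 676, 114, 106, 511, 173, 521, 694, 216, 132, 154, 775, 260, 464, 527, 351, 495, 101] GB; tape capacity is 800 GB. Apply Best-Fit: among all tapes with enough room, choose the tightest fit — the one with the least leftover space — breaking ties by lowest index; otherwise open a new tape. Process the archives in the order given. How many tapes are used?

10

tape 1: place 77 GB, 723 GB left
tape 1: place 676 GB, 47 GB left
tape 2: place 114 GB, 686 GB left
tape 2: place 106 GB, 580 GB left
tape 2: place 511 GB, 69 GB left
tape 3: place 173 GB, 627 GB left
tape 3: place 521 GB, 106 GB left
tape 4: place 694 GB, 106 GB left
tape 5: place 216 GB, 584 GB left
tape 5: place 132 GB, 452 GB left
tape 5: place 154 GB, 298 GB left
tape 6: place 775 GB, 25 GB left
tape 5: place 260 GB, 38 GB left
tape 7: place 464 GB, 336 GB left
tape 8: place 527 GB, 273 GB left
tape 9: place 351 GB, 449 GB left
tape 10: place 495 GB, 305 GB left
tape 3: place 101 GB, 5 GB left
Final tapes: [77,676] [114,106,511] [173,521,101] [694] [216,132,154,260] [775] [464] [527] [351] [495].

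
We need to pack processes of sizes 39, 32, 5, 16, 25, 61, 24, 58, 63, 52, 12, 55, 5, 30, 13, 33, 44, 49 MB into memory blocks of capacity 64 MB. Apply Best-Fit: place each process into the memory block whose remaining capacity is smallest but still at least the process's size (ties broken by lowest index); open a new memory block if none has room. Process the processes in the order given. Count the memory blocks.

39 MB → memory block 1 (remaining 25 MB)
32 MB → memory block 2 (remaining 32 MB)
5 MB → memory block 1 (remaining 20 MB)
16 MB → memory block 1 (remaining 4 MB)
25 MB → memory block 2 (remaining 7 MB)
61 MB → memory block 3 (remaining 3 MB)
24 MB → memory block 4 (remaining 40 MB)
58 MB → memory block 5 (remaining 6 MB)
63 MB → memory block 6 (remaining 1 MB)
52 MB → memory block 7 (remaining 12 MB)
12 MB → memory block 7 (remaining 0 MB)
55 MB → memory block 8 (remaining 9 MB)
5 MB → memory block 5 (remaining 1 MB)
30 MB → memory block 4 (remaining 10 MB)
13 MB → memory block 9 (remaining 51 MB)
33 MB → memory block 9 (remaining 18 MB)
44 MB → memory block 10 (remaining 20 MB)
49 MB → memory block 11 (remaining 15 MB)
Final memory blocks: [39,5,16] [32,25] [61] [24,30] [58,5] [63] [52,12] [55] [13,33] [44] [49].

11 memory blocks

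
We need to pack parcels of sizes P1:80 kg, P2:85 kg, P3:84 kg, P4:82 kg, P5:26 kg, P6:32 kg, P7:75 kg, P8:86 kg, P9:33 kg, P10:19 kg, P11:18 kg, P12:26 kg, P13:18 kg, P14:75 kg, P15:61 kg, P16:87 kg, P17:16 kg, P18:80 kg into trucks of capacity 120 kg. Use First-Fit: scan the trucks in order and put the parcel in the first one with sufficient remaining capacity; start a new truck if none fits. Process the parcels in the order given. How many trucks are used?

Put P1 (80 kg) in truck 1; 40 kg remain.
Put P2 (85 kg) in truck 2; 35 kg remain.
Put P3 (84 kg) in truck 3; 36 kg remain.
Put P4 (82 kg) in truck 4; 38 kg remain.
Put P5 (26 kg) in truck 1; 14 kg remain.
Put P6 (32 kg) in truck 2; 3 kg remain.
Put P7 (75 kg) in truck 5; 45 kg remain.
Put P8 (86 kg) in truck 6; 34 kg remain.
Put P9 (33 kg) in truck 3; 3 kg remain.
Put P10 (19 kg) in truck 4; 19 kg remain.
Put P11 (18 kg) in truck 4; 1 kg remain.
Put P12 (26 kg) in truck 5; 19 kg remain.
Put P13 (18 kg) in truck 5; 1 kg remain.
Put P14 (75 kg) in truck 7; 45 kg remain.
Put P15 (61 kg) in truck 8; 59 kg remain.
Put P16 (87 kg) in truck 9; 33 kg remain.
Put P17 (16 kg) in truck 6; 18 kg remain.
Put P18 (80 kg) in truck 10; 40 kg remain.
Final trucks: [80,26] [85,32] [84,33] [82,19,18] [75,26,18] [86,16] [75] [61] [87] [80].

10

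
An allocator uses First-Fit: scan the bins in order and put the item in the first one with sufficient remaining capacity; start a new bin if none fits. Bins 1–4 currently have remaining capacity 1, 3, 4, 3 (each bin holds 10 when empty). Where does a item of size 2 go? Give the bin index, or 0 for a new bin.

2

Bins with room: bin 2 (3), bin 3 (4), bin 4 (3).
The first with room is bin 2.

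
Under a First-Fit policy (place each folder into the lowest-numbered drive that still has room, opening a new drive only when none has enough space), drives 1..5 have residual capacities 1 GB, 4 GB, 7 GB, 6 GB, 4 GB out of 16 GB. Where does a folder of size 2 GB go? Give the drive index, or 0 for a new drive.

2

Drives with room: drive 2 (4 GB), drive 3 (7 GB), drive 4 (6 GB), drive 5 (4 GB).
The first with room is drive 2.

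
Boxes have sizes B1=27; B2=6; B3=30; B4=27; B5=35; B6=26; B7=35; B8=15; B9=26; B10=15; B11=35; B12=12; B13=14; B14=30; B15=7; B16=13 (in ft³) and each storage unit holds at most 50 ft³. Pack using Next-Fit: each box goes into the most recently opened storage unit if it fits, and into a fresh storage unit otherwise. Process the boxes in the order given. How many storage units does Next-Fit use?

B1 (27 ft³) → storage unit 1 (remaining 23 ft³)
B2 (6 ft³) → storage unit 1 (remaining 17 ft³)
B3 (30 ft³) → storage unit 2 (remaining 20 ft³)
B4 (27 ft³) → storage unit 3 (remaining 23 ft³)
B5 (35 ft³) → storage unit 4 (remaining 15 ft³)
B6 (26 ft³) → storage unit 5 (remaining 24 ft³)
B7 (35 ft³) → storage unit 6 (remaining 15 ft³)
B8 (15 ft³) → storage unit 6 (remaining 0 ft³)
B9 (26 ft³) → storage unit 7 (remaining 24 ft³)
B10 (15 ft³) → storage unit 7 (remaining 9 ft³)
B11 (35 ft³) → storage unit 8 (remaining 15 ft³)
B12 (12 ft³) → storage unit 8 (remaining 3 ft³)
B13 (14 ft³) → storage unit 9 (remaining 36 ft³)
B14 (30 ft³) → storage unit 9 (remaining 6 ft³)
B15 (7 ft³) → storage unit 10 (remaining 43 ft³)
B16 (13 ft³) → storage unit 10 (remaining 30 ft³)

10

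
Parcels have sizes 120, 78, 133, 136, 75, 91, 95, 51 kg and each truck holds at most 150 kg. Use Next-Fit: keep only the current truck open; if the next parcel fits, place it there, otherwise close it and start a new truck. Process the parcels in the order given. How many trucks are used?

7 trucks

truck 1: place 120 kg, 30 kg left
truck 2: place 78 kg, 72 kg left
truck 3: place 133 kg, 17 kg left
truck 4: place 136 kg, 14 kg left
truck 5: place 75 kg, 75 kg left
truck 6: place 91 kg, 59 kg left
truck 7: place 95 kg, 55 kg left
truck 7: place 51 kg, 4 kg left
Final trucks: [120] [78] [133] [136] [75] [91] [95,51].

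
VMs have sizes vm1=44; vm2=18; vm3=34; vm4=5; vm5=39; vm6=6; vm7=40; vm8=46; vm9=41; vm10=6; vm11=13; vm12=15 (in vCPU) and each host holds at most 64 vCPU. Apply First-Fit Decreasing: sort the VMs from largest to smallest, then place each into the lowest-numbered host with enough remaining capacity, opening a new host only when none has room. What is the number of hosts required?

6

Sorted descending: 46, 44, 41, 40, 39, 34, 18, 15, 13, 6, 6, 5.
46 vCPU → host 1 (remaining 18 vCPU)
44 vCPU → host 2 (remaining 20 vCPU)
41 vCPU → host 3 (remaining 23 vCPU)
40 vCPU → host 4 (remaining 24 vCPU)
39 vCPU → host 5 (remaining 25 vCPU)
34 vCPU → host 6 (remaining 30 vCPU)
18 vCPU → host 1 (remaining 0 vCPU)
15 vCPU → host 2 (remaining 5 vCPU)
13 vCPU → host 3 (remaining 10 vCPU)
6 vCPU → host 3 (remaining 4 vCPU)
6 vCPU → host 4 (remaining 18 vCPU)
5 vCPU → host 2 (remaining 0 vCPU)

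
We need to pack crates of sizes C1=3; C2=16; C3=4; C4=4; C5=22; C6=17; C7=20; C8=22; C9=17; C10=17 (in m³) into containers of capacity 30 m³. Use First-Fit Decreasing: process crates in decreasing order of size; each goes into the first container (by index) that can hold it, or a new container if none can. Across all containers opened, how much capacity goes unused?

Sorted descending: 22, 22, 20, 17, 17, 17, 16, 4, 4, 3.
22 m³ → container 1 (remaining 8 m³)
22 m³ → container 2 (remaining 8 m³)
20 m³ → container 3 (remaining 10 m³)
17 m³ → container 4 (remaining 13 m³)
17 m³ → container 5 (remaining 13 m³)
17 m³ → container 6 (remaining 13 m³)
16 m³ → container 7 (remaining 14 m³)
4 m³ → container 1 (remaining 4 m³)
4 m³ → container 1 (remaining 0 m³)
3 m³ → container 2 (remaining 5 m³)
7 containers × 30 m³ = 210 m³; used 142 m³; unused 68 m³.

68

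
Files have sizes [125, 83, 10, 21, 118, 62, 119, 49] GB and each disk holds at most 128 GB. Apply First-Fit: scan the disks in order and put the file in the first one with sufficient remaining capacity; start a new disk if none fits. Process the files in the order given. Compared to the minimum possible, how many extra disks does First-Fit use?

First-Fit: [125] [83,10,21] [118] [62,49] [119] → 5 disks.
Total size 587 GB; any packing needs at least ⌈587/128⌉ = 5 disks.
So 5 is already optimal.

0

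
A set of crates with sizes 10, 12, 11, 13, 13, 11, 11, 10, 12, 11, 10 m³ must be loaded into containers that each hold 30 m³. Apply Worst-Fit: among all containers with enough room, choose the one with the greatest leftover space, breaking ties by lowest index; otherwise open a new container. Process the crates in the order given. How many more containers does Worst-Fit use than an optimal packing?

Worst-Fit: [10,12] [11,13] [13,11] [11,10] [12,11] [10] → 6 containers.
Total size 124 m³; any packing needs at least ⌈124/30⌉ = 5 containers.
An optimal packing achieves that bound: [13,13] [12,12] [11,11] [11,11] [10,10,10] → 5 containers.
Excess: 6 − 5 = 1.

1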